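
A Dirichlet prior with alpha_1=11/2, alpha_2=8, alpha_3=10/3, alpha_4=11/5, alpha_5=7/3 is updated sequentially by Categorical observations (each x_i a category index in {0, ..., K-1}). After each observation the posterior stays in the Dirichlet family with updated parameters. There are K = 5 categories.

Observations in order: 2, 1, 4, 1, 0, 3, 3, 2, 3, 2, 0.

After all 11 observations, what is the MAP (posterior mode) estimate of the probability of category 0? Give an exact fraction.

obs 1: x=2 → posterior Dirichlet(11/2, 8, 13/3, 11/5, 7/3)
obs 2: x=1 → posterior Dirichlet(11/2, 9, 13/3, 11/5, 7/3)
obs 3: x=4 → posterior Dirichlet(11/2, 9, 13/3, 11/5, 10/3)
obs 4: x=1 → posterior Dirichlet(11/2, 10, 13/3, 11/5, 10/3)
obs 5: x=0 → posterior Dirichlet(13/2, 10, 13/3, 11/5, 10/3)
obs 6: x=3 → posterior Dirichlet(13/2, 10, 13/3, 16/5, 10/3)
obs 7: x=3 → posterior Dirichlet(13/2, 10, 13/3, 21/5, 10/3)
obs 8: x=2 → posterior Dirichlet(13/2, 10, 16/3, 21/5, 10/3)
obs 9: x=3 → posterior Dirichlet(13/2, 10, 16/3, 26/5, 10/3)
obs 10: x=2 → posterior Dirichlet(13/2, 10, 19/3, 26/5, 10/3)
obs 11: x=0 → posterior Dirichlet(15/2, 10, 19/3, 26/5, 10/3)

195/821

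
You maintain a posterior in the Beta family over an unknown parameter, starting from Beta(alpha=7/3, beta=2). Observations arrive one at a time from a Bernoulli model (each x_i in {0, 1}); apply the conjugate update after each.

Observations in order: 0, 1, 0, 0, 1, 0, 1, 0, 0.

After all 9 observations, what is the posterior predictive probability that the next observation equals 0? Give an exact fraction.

3/5

obs 1: x=0 → posterior Beta(7/3, 3)
obs 2: x=1 → posterior Beta(10/3, 3)
obs 3: x=0 → posterior Beta(10/3, 4)
obs 4: x=0 → posterior Beta(10/3, 5)
obs 5: x=1 → posterior Beta(13/3, 5)
obs 6: x=0 → posterior Beta(13/3, 6)
obs 7: x=1 → posterior Beta(16/3, 6)
obs 8: x=0 → posterior Beta(16/3, 7)
obs 9: x=0 → posterior Beta(16/3, 8)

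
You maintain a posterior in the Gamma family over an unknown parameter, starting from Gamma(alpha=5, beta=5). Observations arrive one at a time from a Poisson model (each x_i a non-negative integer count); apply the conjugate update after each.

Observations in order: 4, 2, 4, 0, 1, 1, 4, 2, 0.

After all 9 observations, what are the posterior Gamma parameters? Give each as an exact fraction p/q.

alpha=23, beta=14

obs 1: x=4 → posterior Gamma(9, 6)
obs 2: x=2 → posterior Gamma(11, 7)
obs 3: x=4 → posterior Gamma(15, 8)
obs 4: x=0 → posterior Gamma(15, 9)
obs 5: x=1 → posterior Gamma(16, 10)
obs 6: x=1 → posterior Gamma(17, 11)
obs 7: x=4 → posterior Gamma(21, 12)
obs 8: x=2 → posterior Gamma(23, 13)
obs 9: x=0 → posterior Gamma(23, 14)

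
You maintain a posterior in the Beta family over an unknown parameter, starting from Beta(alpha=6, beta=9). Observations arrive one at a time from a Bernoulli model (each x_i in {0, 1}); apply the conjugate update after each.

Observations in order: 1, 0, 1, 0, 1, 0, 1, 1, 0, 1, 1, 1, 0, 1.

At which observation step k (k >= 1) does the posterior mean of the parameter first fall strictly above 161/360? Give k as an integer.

obs 1: x=1 → posterior Beta(7, 9)
obs 2: x=0 → posterior Beta(7, 10)
obs 3: x=1 → posterior Beta(8, 10)
obs 4: x=0 → posterior Beta(8, 11)
obs 5: x=1 → posterior Beta(9, 11)
obs 6: x=0 → posterior Beta(9, 12)
obs 7: x=1 → posterior Beta(10, 12)
obs 8: x=1 → posterior Beta(11, 12)
obs 9: x=0 → posterior Beta(11, 13)
obs 10: x=1 → posterior Beta(12, 13)
obs 11: x=1 → posterior Beta(13, 13)
obs 12: x=1 → posterior Beta(14, 13)
obs 13: x=0 → posterior Beta(14, 14)
obs 14: x=1 → posterior Beta(15, 14)

k = 5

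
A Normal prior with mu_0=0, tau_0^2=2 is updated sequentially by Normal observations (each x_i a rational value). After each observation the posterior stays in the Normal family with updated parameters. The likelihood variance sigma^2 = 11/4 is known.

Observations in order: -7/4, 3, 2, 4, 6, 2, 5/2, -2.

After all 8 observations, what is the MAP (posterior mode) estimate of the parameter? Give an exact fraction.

42/25

obs 1: x=-7/4 → posterior Normal(-14/19, 22/19)
obs 2: x=3 → posterior Normal(10/27, 22/27)
obs 3: x=2 → posterior Normal(26/35, 22/35)
obs 4: x=4 → posterior Normal(58/43, 22/43)
obs 5: x=6 → posterior Normal(106/51, 22/51)
obs 6: x=2 → posterior Normal(122/59, 22/59)
obs 7: x=5/2 → posterior Normal(142/67, 22/67)
obs 8: x=-2 → posterior Normal(42/25, 22/75)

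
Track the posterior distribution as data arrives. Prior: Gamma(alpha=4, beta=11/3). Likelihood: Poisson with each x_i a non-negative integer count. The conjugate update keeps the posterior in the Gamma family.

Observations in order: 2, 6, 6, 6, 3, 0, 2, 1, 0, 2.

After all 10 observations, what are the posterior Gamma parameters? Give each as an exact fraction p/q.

obs 1: x=2 → posterior Gamma(6, 14/3)
obs 2: x=6 → posterior Gamma(12, 17/3)
obs 3: x=6 → posterior Gamma(18, 20/3)
obs 4: x=6 → posterior Gamma(24, 23/3)
obs 5: x=3 → posterior Gamma(27, 26/3)
obs 6: x=0 → posterior Gamma(27, 29/3)
obs 7: x=2 → posterior Gamma(29, 32/3)
obs 8: x=1 → posterior Gamma(30, 35/3)
obs 9: x=0 → posterior Gamma(30, 38/3)
obs 10: x=2 → posterior Gamma(32, 41/3)

alpha=32, beta=41/3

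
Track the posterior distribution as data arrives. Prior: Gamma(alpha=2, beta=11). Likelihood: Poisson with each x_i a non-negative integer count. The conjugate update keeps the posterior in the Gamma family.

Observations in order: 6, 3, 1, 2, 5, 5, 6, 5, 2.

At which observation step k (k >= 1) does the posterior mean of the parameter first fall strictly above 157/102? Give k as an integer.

k = 7

obs 1: x=6 → posterior Gamma(8, 12)
obs 2: x=3 → posterior Gamma(11, 13)
obs 3: x=1 → posterior Gamma(12, 14)
obs 4: x=2 → posterior Gamma(14, 15)
obs 5: x=5 → posterior Gamma(19, 16)
obs 6: x=5 → posterior Gamma(24, 17)
obs 7: x=6 → posterior Gamma(30, 18)
obs 8: x=5 → posterior Gamma(35, 19)
obs 9: x=2 → posterior Gamma(37, 20)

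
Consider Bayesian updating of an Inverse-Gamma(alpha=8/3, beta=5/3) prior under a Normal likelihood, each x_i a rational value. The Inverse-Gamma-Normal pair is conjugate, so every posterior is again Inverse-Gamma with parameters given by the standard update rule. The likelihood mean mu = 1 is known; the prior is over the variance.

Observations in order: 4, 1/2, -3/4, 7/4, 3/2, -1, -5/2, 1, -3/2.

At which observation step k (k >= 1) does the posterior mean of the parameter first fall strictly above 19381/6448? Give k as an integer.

obs 1: x=4 → posterior Inverse-Gamma(19/6, 37/6)
obs 2: x=1/2 → posterior Inverse-Gamma(11/3, 151/24)
obs 3: x=-3/4 → posterior Inverse-Gamma(25/6, 751/96)
obs 4: x=7/4 → posterior Inverse-Gamma(14/3, 389/48)
obs 5: x=3/2 → posterior Inverse-Gamma(31/6, 395/48)
obs 6: x=-1 → posterior Inverse-Gamma(17/3, 491/48)
obs 7: x=-5/2 → posterior Inverse-Gamma(37/6, 785/48)
obs 8: x=1 → posterior Inverse-Gamma(20/3, 785/48)
obs 9: x=-3/2 → posterior Inverse-Gamma(43/6, 935/48)

k = 7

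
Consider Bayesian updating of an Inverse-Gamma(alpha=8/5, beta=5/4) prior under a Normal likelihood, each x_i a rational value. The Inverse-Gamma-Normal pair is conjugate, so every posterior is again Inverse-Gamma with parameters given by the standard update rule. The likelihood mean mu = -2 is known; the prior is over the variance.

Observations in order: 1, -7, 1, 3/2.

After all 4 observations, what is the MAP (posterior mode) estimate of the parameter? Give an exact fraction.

1155/184

obs 1: x=1 → posterior Inverse-Gamma(21/10, 23/4)
obs 2: x=-7 → posterior Inverse-Gamma(13/5, 73/4)
obs 3: x=1 → posterior Inverse-Gamma(31/10, 91/4)
obs 4: x=3/2 → posterior Inverse-Gamma(18/5, 231/8)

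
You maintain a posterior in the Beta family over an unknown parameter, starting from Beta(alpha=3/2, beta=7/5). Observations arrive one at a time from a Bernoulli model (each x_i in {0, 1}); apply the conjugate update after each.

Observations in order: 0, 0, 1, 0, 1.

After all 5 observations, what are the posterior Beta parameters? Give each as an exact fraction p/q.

alpha=7/2, beta=22/5

obs 1: x=0 → posterior Beta(3/2, 12/5)
obs 2: x=0 → posterior Beta(3/2, 17/5)
obs 3: x=1 → posterior Beta(5/2, 17/5)
obs 4: x=0 → posterior Beta(5/2, 22/5)
obs 5: x=1 → posterior Beta(7/2, 22/5)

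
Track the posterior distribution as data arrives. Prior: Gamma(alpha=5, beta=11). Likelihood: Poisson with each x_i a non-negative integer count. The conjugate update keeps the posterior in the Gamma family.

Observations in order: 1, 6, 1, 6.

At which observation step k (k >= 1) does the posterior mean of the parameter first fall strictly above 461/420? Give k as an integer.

obs 1: x=1 → posterior Gamma(6, 12)
obs 2: x=6 → posterior Gamma(12, 13)
obs 3: x=1 → posterior Gamma(13, 14)
obs 4: x=6 → posterior Gamma(19, 15)

k = 4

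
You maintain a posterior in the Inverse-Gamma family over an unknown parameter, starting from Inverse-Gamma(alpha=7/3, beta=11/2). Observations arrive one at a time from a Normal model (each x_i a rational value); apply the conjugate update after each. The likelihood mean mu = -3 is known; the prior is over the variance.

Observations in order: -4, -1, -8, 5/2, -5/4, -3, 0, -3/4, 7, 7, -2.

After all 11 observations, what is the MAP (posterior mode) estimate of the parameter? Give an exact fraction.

6945/424

obs 1: x=-4 → posterior Inverse-Gamma(17/6, 6)
obs 2: x=-1 → posterior Inverse-Gamma(10/3, 8)
obs 3: x=-8 → posterior Inverse-Gamma(23/6, 41/2)
obs 4: x=5/2 → posterior Inverse-Gamma(13/3, 285/8)
obs 5: x=-5/4 → posterior Inverse-Gamma(29/6, 1189/32)
obs 6: x=-3 → posterior Inverse-Gamma(16/3, 1189/32)
obs 7: x=0 → posterior Inverse-Gamma(35/6, 1333/32)
obs 8: x=-3/4 → posterior Inverse-Gamma(19/3, 707/16)
obs 9: x=7 → posterior Inverse-Gamma(41/6, 1507/16)
obs 10: x=7 → posterior Inverse-Gamma(22/3, 2307/16)
obs 11: x=-2 → posterior Inverse-Gamma(47/6, 2315/16)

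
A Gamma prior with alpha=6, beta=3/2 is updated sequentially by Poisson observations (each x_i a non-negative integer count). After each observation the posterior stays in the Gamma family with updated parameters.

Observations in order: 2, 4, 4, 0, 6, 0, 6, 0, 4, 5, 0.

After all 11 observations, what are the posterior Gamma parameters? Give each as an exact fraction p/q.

obs 1: x=2 → posterior Gamma(8, 5/2)
obs 2: x=4 → posterior Gamma(12, 7/2)
obs 3: x=4 → posterior Gamma(16, 9/2)
obs 4: x=0 → posterior Gamma(16, 11/2)
obs 5: x=6 → posterior Gamma(22, 13/2)
obs 6: x=0 → posterior Gamma(22, 15/2)
obs 7: x=6 → posterior Gamma(28, 17/2)
obs 8: x=0 → posterior Gamma(28, 19/2)
obs 9: x=4 → posterior Gamma(32, 21/2)
obs 10: x=5 → posterior Gamma(37, 23/2)
obs 11: x=0 → posterior Gamma(37, 25/2)

alpha=37, beta=25/2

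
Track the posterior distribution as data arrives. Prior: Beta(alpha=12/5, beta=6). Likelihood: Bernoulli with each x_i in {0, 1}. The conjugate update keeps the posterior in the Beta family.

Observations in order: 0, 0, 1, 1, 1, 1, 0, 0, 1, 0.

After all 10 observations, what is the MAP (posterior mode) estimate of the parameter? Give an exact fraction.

obs 1: x=0 → posterior Beta(12/5, 7)
obs 2: x=0 → posterior Beta(12/5, 8)
obs 3: x=1 → posterior Beta(17/5, 8)
obs 4: x=1 → posterior Beta(22/5, 8)
obs 5: x=1 → posterior Beta(27/5, 8)
obs 6: x=1 → posterior Beta(32/5, 8)
obs 7: x=0 → posterior Beta(32/5, 9)
obs 8: x=0 → posterior Beta(32/5, 10)
obs 9: x=1 → posterior Beta(37/5, 10)
obs 10: x=0 → posterior Beta(37/5, 11)

16/41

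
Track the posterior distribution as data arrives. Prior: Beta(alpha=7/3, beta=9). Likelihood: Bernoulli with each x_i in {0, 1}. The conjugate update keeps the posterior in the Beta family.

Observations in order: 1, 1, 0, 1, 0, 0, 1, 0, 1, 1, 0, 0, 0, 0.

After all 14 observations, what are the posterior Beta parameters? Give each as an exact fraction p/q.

obs 1: x=1 → posterior Beta(10/3, 9)
obs 2: x=1 → posterior Beta(13/3, 9)
obs 3: x=0 → posterior Beta(13/3, 10)
obs 4: x=1 → posterior Beta(16/3, 10)
obs 5: x=0 → posterior Beta(16/3, 11)
obs 6: x=0 → posterior Beta(16/3, 12)
obs 7: x=1 → posterior Beta(19/3, 12)
obs 8: x=0 → posterior Beta(19/3, 13)
obs 9: x=1 → posterior Beta(22/3, 13)
obs 10: x=1 → posterior Beta(25/3, 13)
obs 11: x=0 → posterior Beta(25/3, 14)
obs 12: x=0 → posterior Beta(25/3, 15)
obs 13: x=0 → posterior Beta(25/3, 16)
obs 14: x=0 → posterior Beta(25/3, 17)

alpha=25/3, beta=17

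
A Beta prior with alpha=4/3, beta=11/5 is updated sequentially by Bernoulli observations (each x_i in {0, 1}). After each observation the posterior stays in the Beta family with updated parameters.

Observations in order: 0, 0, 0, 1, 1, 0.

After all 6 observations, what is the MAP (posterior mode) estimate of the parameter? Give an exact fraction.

obs 1: x=0 → posterior Beta(4/3, 16/5)
obs 2: x=0 → posterior Beta(4/3, 21/5)
obs 3: x=0 → posterior Beta(4/3, 26/5)
obs 4: x=1 → posterior Beta(7/3, 26/5)
obs 5: x=1 → posterior Beta(10/3, 26/5)
obs 6: x=0 → posterior Beta(10/3, 31/5)

35/113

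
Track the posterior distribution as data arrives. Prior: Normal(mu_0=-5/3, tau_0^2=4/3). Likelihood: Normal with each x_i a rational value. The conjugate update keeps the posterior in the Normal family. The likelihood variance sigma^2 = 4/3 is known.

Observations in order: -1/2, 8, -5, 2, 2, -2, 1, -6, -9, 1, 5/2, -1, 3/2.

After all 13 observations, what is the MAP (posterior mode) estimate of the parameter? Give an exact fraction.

obs 1: x=-1/2 → posterior Normal(-13/12, 2/3)
obs 2: x=8 → posterior Normal(35/18, 4/9)
obs 3: x=-5 → posterior Normal(5/24, 1/3)
obs 4: x=2 → posterior Normal(17/30, 4/15)
obs 5: x=2 → posterior Normal(29/36, 2/9)
obs 6: x=-2 → posterior Normal(17/42, 4/21)
obs 7: x=1 → posterior Normal(23/48, 1/6)
obs 8: x=-6 → posterior Normal(-13/54, 4/27)
obs 9: x=-9 → posterior Normal(-67/60, 2/15)
obs 10: x=1 → posterior Normal(-61/66, 4/33)
obs 11: x=5/2 → posterior Normal(-23/36, 1/9)
obs 12: x=-1 → posterior Normal(-2/3, 4/39)
obs 13: x=3/2 → posterior Normal(-43/84, 2/21)

-43/84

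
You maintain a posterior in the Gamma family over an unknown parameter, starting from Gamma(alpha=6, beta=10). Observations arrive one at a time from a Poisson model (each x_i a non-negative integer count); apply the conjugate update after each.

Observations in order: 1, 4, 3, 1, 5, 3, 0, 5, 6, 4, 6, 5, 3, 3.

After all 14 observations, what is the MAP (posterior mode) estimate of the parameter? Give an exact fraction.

9/4

obs 1: x=1 → posterior Gamma(7, 11)
obs 2: x=4 → posterior Gamma(11, 12)
obs 3: x=3 → posterior Gamma(14, 13)
obs 4: x=1 → posterior Gamma(15, 14)
obs 5: x=5 → posterior Gamma(20, 15)
obs 6: x=3 → posterior Gamma(23, 16)
obs 7: x=0 → posterior Gamma(23, 17)
obs 8: x=5 → posterior Gamma(28, 18)
obs 9: x=6 → posterior Gamma(34, 19)
obs 10: x=4 → posterior Gamma(38, 20)
obs 11: x=6 → posterior Gamma(44, 21)
obs 12: x=5 → posterior Gamma(49, 22)
obs 13: x=3 → posterior Gamma(52, 23)
obs 14: x=3 → posterior Gamma(55, 24)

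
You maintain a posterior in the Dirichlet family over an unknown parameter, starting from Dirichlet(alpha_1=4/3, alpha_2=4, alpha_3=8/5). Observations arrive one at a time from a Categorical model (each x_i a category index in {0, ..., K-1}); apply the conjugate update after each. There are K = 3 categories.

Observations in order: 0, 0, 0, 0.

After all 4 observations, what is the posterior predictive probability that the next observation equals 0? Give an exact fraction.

obs 1: x=0 → posterior Dirichlet(7/3, 4, 8/5)
obs 2: x=0 → posterior Dirichlet(10/3, 4, 8/5)
obs 3: x=0 → posterior Dirichlet(13/3, 4, 8/5)
obs 4: x=0 → posterior Dirichlet(16/3, 4, 8/5)

20/41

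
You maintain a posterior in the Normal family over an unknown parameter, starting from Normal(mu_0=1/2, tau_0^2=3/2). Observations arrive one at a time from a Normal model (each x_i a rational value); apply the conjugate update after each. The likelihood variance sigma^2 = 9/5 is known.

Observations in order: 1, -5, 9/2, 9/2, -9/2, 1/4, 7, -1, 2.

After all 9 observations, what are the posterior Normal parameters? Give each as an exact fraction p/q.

obs 1: x=1 → posterior Normal(8/11, 9/11)
obs 2: x=-5 → posterior Normal(-17/16, 9/16)
obs 3: x=9/2 → posterior Normal(11/42, 3/7)
obs 4: x=9/2 → posterior Normal(14/13, 9/26)
obs 5: x=-9/2 → posterior Normal(11/62, 9/31)
obs 6: x=1/4 → posterior Normal(3/16, 1/4)
obs 7: x=7 → posterior Normal(167/164, 9/41)
obs 8: x=-1 → posterior Normal(147/184, 9/46)
obs 9: x=2 → posterior Normal(11/12, 3/17)

mu_0=11/12, tau_0^2=3/17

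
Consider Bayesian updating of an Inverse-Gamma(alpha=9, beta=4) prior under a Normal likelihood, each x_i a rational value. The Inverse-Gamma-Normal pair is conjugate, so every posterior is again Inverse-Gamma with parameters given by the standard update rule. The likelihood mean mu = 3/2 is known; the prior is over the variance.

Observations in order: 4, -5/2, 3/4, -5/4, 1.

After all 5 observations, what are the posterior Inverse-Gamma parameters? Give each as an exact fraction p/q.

alpha=23/2, beta=309/16

obs 1: x=4 → posterior Inverse-Gamma(19/2, 57/8)
obs 2: x=-5/2 → posterior Inverse-Gamma(10, 121/8)
obs 3: x=3/4 → posterior Inverse-Gamma(21/2, 493/32)
obs 4: x=-5/4 → posterior Inverse-Gamma(11, 307/16)
obs 5: x=1 → posterior Inverse-Gamma(23/2, 309/16)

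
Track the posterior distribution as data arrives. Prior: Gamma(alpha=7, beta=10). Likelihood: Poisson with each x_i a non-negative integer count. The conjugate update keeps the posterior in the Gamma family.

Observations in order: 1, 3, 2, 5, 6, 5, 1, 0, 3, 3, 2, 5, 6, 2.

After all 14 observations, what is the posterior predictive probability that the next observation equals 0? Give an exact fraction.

24590837916754756620707666446357350619402802831591190663992090793345024/197215226305252951352932141320696557418301608777255751192569732666015625

obs 1: x=1 → posterior Gamma(8, 11)
obs 2: x=3 → posterior Gamma(11, 12)
obs 3: x=2 → posterior Gamma(13, 13)
obs 4: x=5 → posterior Gamma(18, 14)
obs 5: x=6 → posterior Gamma(24, 15)
obs 6: x=5 → posterior Gamma(29, 16)
obs 7: x=1 → posterior Gamma(30, 17)
obs 8: x=0 → posterior Gamma(30, 18)
obs 9: x=3 → posterior Gamma(33, 19)
obs 10: x=3 → posterior Gamma(36, 20)
obs 11: x=2 → posterior Gamma(38, 21)
obs 12: x=5 → posterior Gamma(43, 22)
obs 13: x=6 → posterior Gamma(49, 23)
obs 14: x=2 → posterior Gamma(51, 24)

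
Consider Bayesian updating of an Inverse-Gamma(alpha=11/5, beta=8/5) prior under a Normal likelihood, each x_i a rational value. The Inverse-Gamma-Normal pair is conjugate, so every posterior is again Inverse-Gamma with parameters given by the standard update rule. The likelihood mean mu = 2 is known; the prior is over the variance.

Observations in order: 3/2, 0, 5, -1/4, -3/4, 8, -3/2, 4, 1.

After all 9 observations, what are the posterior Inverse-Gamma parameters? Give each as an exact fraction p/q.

alpha=67/10, beta=3293/80

obs 1: x=3/2 → posterior Inverse-Gamma(27/10, 69/40)
obs 2: x=0 → posterior Inverse-Gamma(16/5, 149/40)
obs 3: x=5 → posterior Inverse-Gamma(37/10, 329/40)
obs 4: x=-1/4 → posterior Inverse-Gamma(21/5, 1721/160)
obs 5: x=-3/4 → posterior Inverse-Gamma(47/10, 1163/80)
obs 6: x=8 → posterior Inverse-Gamma(26/5, 2603/80)
obs 7: x=-3/2 → posterior Inverse-Gamma(57/10, 3093/80)
obs 8: x=4 → posterior Inverse-Gamma(31/5, 3253/80)
obs 9: x=1 → posterior Inverse-Gamma(67/10, 3293/80)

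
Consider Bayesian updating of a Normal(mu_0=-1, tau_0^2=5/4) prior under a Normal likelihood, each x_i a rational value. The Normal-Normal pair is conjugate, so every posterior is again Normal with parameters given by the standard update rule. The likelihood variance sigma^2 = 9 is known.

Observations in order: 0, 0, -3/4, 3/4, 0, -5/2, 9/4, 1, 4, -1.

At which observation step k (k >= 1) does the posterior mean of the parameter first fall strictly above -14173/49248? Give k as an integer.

obs 1: x=0 → posterior Normal(-36/41, 45/41)
obs 2: x=0 → posterior Normal(-18/23, 45/46)
obs 3: x=-3/4 → posterior Normal(-53/68, 15/17)
obs 4: x=3/4 → posterior Normal(-9/14, 45/56)
obs 5: x=0 → posterior Normal(-36/61, 45/61)
obs 6: x=-5/2 → posterior Normal(-97/132, 15/22)
obs 7: x=9/4 → posterior Normal(-149/284, 45/71)
obs 8: x=1 → posterior Normal(-129/304, 45/76)
obs 9: x=4 → posterior Normal(-49/324, 5/9)
obs 10: x=-1 → posterior Normal(-69/344, 45/86)

k = 9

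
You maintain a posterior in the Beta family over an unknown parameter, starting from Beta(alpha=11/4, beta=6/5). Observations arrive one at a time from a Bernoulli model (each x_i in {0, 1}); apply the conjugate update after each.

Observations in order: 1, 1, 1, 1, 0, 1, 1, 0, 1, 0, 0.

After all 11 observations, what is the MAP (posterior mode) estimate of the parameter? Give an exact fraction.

obs 1: x=1 → posterior Beta(15/4, 6/5)
obs 2: x=1 → posterior Beta(19/4, 6/5)
obs 3: x=1 → posterior Beta(23/4, 6/5)
obs 4: x=1 → posterior Beta(27/4, 6/5)
obs 5: x=0 → posterior Beta(27/4, 11/5)
obs 6: x=1 → posterior Beta(31/4, 11/5)
obs 7: x=1 → posterior Beta(35/4, 11/5)
obs 8: x=0 → posterior Beta(35/4, 16/5)
obs 9: x=1 → posterior Beta(39/4, 16/5)
obs 10: x=0 → posterior Beta(39/4, 21/5)
obs 11: x=0 → posterior Beta(39/4, 26/5)

25/37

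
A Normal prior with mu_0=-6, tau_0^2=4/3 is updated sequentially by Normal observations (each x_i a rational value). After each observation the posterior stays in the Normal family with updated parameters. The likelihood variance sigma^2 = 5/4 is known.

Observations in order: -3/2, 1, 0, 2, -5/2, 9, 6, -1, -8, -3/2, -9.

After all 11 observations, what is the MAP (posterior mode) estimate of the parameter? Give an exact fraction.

obs 1: x=-3/2 → posterior Normal(-114/31, 20/31)
obs 2: x=1 → posterior Normal(-98/47, 20/47)
obs 3: x=0 → posterior Normal(-14/9, 20/63)
obs 4: x=2 → posterior Normal(-66/79, 20/79)
obs 5: x=-5/2 → posterior Normal(-106/95, 4/19)
obs 6: x=9 → posterior Normal(38/111, 20/111)
obs 7: x=6 → posterior Normal(134/127, 20/127)
obs 8: x=-1 → posterior Normal(118/143, 20/143)
obs 9: x=-8 → posterior Normal(-10/159, 20/159)
obs 10: x=-3/2 → posterior Normal(-34/175, 4/35)
obs 11: x=-9 → posterior Normal(-178/191, 20/191)

-178/191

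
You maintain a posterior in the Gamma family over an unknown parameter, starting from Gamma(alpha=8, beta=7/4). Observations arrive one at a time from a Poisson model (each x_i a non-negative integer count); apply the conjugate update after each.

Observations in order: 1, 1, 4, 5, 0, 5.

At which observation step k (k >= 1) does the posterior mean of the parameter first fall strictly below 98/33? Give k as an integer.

k = 2

obs 1: x=1 → posterior Gamma(9, 11/4)
obs 2: x=1 → posterior Gamma(10, 15/4)
obs 3: x=4 → posterior Gamma(14, 19/4)
obs 4: x=5 → posterior Gamma(19, 23/4)
obs 5: x=0 → posterior Gamma(19, 27/4)
obs 6: x=5 → posterior Gamma(24, 31/4)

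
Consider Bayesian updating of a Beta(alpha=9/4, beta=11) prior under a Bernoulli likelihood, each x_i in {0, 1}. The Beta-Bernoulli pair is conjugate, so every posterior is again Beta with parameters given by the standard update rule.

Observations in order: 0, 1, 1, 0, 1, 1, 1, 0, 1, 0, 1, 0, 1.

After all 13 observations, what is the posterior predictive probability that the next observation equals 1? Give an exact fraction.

obs 1: x=0 → posterior Beta(9/4, 12)
obs 2: x=1 → posterior Beta(13/4, 12)
obs 3: x=1 → posterior Beta(17/4, 12)
obs 4: x=0 → posterior Beta(17/4, 13)
obs 5: x=1 → posterior Beta(21/4, 13)
obs 6: x=1 → posterior Beta(25/4, 13)
obs 7: x=1 → posterior Beta(29/4, 13)
obs 8: x=0 → posterior Beta(29/4, 14)
obs 9: x=1 → posterior Beta(33/4, 14)
obs 10: x=0 → posterior Beta(33/4, 15)
obs 11: x=1 → posterior Beta(37/4, 15)
obs 12: x=0 → posterior Beta(37/4, 16)
obs 13: x=1 → posterior Beta(41/4, 16)

41/105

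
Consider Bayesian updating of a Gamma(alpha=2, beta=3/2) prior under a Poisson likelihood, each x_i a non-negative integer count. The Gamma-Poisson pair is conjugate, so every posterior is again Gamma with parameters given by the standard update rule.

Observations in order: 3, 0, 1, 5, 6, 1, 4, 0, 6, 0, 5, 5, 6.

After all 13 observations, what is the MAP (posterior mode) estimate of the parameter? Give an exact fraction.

obs 1: x=3 → posterior Gamma(5, 5/2)
obs 2: x=0 → posterior Gamma(5, 7/2)
obs 3: x=1 → posterior Gamma(6, 9/2)
obs 4: x=5 → posterior Gamma(11, 11/2)
obs 5: x=6 → posterior Gamma(17, 13/2)
obs 6: x=1 → posterior Gamma(18, 15/2)
obs 7: x=4 → posterior Gamma(22, 17/2)
obs 8: x=0 → posterior Gamma(22, 19/2)
obs 9: x=6 → posterior Gamma(28, 21/2)
obs 10: x=0 → posterior Gamma(28, 23/2)
obs 11: x=5 → posterior Gamma(33, 25/2)
obs 12: x=5 → posterior Gamma(38, 27/2)
obs 13: x=6 → posterior Gamma(44, 29/2)

86/29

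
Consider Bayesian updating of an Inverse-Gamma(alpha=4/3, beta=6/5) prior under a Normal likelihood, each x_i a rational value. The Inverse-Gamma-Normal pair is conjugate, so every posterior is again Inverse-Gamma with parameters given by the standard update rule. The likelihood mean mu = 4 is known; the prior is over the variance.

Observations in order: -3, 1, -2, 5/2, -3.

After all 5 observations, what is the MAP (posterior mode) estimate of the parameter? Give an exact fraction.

8859/580

obs 1: x=-3 → posterior Inverse-Gamma(11/6, 257/10)
obs 2: x=1 → posterior Inverse-Gamma(7/3, 151/5)
obs 3: x=-2 → posterior Inverse-Gamma(17/6, 241/5)
obs 4: x=5/2 → posterior Inverse-Gamma(10/3, 1973/40)
obs 5: x=-3 → posterior Inverse-Gamma(23/6, 2953/40)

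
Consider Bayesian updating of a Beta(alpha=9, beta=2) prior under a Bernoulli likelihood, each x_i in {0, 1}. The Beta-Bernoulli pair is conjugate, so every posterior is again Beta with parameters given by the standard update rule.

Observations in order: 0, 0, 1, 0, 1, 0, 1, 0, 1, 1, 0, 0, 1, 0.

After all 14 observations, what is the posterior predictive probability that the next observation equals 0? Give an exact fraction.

obs 1: x=0 → posterior Beta(9, 3)
obs 2: x=0 → posterior Beta(9, 4)
obs 3: x=1 → posterior Beta(10, 4)
obs 4: x=0 → posterior Beta(10, 5)
obs 5: x=1 → posterior Beta(11, 5)
obs 6: x=0 → posterior Beta(11, 6)
obs 7: x=1 → posterior Beta(12, 6)
obs 8: x=0 → posterior Beta(12, 7)
obs 9: x=1 → posterior Beta(13, 7)
obs 10: x=1 → posterior Beta(14, 7)
obs 11: x=0 → posterior Beta(14, 8)
obs 12: x=0 → posterior Beta(14, 9)
obs 13: x=1 → posterior Beta(15, 9)
obs 14: x=0 → posterior Beta(15, 10)

2/5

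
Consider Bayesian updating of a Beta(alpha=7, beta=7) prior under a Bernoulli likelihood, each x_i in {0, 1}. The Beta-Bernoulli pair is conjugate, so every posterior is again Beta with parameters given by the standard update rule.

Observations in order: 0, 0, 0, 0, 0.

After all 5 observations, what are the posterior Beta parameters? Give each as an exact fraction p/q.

alpha=7, beta=12

obs 1: x=0 → posterior Beta(7, 8)
obs 2: x=0 → posterior Beta(7, 9)
obs 3: x=0 → posterior Beta(7, 10)
obs 4: x=0 → posterior Beta(7, 11)
obs 5: x=0 → posterior Beta(7, 12)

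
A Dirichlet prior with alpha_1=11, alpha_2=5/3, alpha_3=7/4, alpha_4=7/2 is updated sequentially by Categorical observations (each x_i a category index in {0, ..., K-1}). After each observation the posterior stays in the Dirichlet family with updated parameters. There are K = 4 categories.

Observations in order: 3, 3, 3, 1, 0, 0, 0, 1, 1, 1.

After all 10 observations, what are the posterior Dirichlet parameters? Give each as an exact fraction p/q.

obs 1: x=3 → posterior Dirichlet(11, 5/3, 7/4, 9/2)
obs 2: x=3 → posterior Dirichlet(11, 5/3, 7/4, 11/2)
obs 3: x=3 → posterior Dirichlet(11, 5/3, 7/4, 13/2)
obs 4: x=1 → posterior Dirichlet(11, 8/3, 7/4, 13/2)
obs 5: x=0 → posterior Dirichlet(12, 8/3, 7/4, 13/2)
obs 6: x=0 → posterior Dirichlet(13, 8/3, 7/4, 13/2)
obs 7: x=0 → posterior Dirichlet(14, 8/3, 7/4, 13/2)
obs 8: x=1 → posterior Dirichlet(14, 11/3, 7/4, 13/2)
obs 9: x=1 → posterior Dirichlet(14, 14/3, 7/4, 13/2)
obs 10: x=1 → posterior Dirichlet(14, 17/3, 7/4, 13/2)

alpha_1=14, alpha_2=17/3, alpha_3=7/4, alpha_4=13/2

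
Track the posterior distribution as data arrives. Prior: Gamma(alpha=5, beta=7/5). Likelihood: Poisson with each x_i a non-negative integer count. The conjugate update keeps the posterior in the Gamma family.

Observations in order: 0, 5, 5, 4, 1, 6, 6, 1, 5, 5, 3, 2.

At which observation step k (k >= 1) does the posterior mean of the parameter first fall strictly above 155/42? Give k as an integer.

obs 1: x=0 → posterior Gamma(5, 12/5)
obs 2: x=5 → posterior Gamma(10, 17/5)
obs 3: x=5 → posterior Gamma(15, 22/5)
obs 4: x=4 → posterior Gamma(19, 27/5)
obs 5: x=1 → posterior Gamma(20, 32/5)
obs 6: x=6 → posterior Gamma(26, 37/5)
obs 7: x=6 → posterior Gamma(32, 42/5)
obs 8: x=1 → posterior Gamma(33, 47/5)
obs 9: x=5 → posterior Gamma(38, 52/5)
obs 10: x=5 → posterior Gamma(43, 57/5)
obs 11: x=3 → posterior Gamma(46, 62/5)
obs 12: x=2 → posterior Gamma(48, 67/5)

k = 7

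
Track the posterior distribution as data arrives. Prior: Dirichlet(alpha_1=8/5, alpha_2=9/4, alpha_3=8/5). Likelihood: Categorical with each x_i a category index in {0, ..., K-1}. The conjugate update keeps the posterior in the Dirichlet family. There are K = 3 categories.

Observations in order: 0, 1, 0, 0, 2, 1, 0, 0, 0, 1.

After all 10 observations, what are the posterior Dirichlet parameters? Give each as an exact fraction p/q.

obs 1: x=0 → posterior Dirichlet(13/5, 9/4, 8/5)
obs 2: x=1 → posterior Dirichlet(13/5, 13/4, 8/5)
obs 3: x=0 → posterior Dirichlet(18/5, 13/4, 8/5)
obs 4: x=0 → posterior Dirichlet(23/5, 13/4, 8/5)
obs 5: x=2 → posterior Dirichlet(23/5, 13/4, 13/5)
obs 6: x=1 → posterior Dirichlet(23/5, 17/4, 13/5)
obs 7: x=0 → posterior Dirichlet(28/5, 17/4, 13/5)
obs 8: x=0 → posterior Dirichlet(33/5, 17/4, 13/5)
obs 9: x=0 → posterior Dirichlet(38/5, 17/4, 13/5)
obs 10: x=1 → posterior Dirichlet(38/5, 21/4, 13/5)

alpha_1=38/5, alpha_2=21/4, alpha_3=13/5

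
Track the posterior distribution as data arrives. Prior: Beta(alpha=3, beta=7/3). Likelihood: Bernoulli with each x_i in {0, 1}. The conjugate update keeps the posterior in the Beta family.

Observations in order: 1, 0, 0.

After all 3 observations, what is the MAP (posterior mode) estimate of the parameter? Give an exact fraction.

9/19

obs 1: x=1 → posterior Beta(4, 7/3)
obs 2: x=0 → posterior Beta(4, 10/3)
obs 3: x=0 → posterior Beta(4, 13/3)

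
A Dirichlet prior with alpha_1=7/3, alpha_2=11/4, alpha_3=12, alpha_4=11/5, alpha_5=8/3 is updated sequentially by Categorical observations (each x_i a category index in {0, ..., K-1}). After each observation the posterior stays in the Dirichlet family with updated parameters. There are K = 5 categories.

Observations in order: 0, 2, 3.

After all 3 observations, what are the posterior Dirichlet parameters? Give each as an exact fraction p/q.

obs 1: x=0 → posterior Dirichlet(10/3, 11/4, 12, 11/5, 8/3)
obs 2: x=2 → posterior Dirichlet(10/3, 11/4, 13, 11/5, 8/3)
obs 3: x=3 → posterior Dirichlet(10/3, 11/4, 13, 16/5, 8/3)

alpha_1=10/3, alpha_2=11/4, alpha_3=13, alpha_4=16/5, alpha_5=8/3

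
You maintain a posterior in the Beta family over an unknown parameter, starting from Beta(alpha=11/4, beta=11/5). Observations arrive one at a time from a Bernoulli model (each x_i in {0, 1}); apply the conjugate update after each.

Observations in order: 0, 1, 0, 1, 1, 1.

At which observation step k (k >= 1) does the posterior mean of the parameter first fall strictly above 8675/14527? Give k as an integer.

k = 6

obs 1: x=0 → posterior Beta(11/4, 16/5)
obs 2: x=1 → posterior Beta(15/4, 16/5)
obs 3: x=0 → posterior Beta(15/4, 21/5)
obs 4: x=1 → posterior Beta(19/4, 21/5)
obs 5: x=1 → posterior Beta(23/4, 21/5)
obs 6: x=1 → posterior Beta(27/4, 21/5)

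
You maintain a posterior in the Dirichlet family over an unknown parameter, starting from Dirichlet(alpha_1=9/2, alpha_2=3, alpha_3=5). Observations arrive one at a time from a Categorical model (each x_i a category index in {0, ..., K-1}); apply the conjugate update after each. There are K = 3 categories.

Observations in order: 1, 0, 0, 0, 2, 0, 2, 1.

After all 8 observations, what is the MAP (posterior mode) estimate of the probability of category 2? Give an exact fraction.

obs 1: x=1 → posterior Dirichlet(9/2, 4, 5)
obs 2: x=0 → posterior Dirichlet(11/2, 4, 5)
obs 3: x=0 → posterior Dirichlet(13/2, 4, 5)
obs 4: x=0 → posterior Dirichlet(15/2, 4, 5)
obs 5: x=2 → posterior Dirichlet(15/2, 4, 6)
obs 6: x=0 → posterior Dirichlet(17/2, 4, 6)
obs 7: x=2 → posterior Dirichlet(17/2, 4, 7)
obs 8: x=1 → posterior Dirichlet(17/2, 5, 7)

12/35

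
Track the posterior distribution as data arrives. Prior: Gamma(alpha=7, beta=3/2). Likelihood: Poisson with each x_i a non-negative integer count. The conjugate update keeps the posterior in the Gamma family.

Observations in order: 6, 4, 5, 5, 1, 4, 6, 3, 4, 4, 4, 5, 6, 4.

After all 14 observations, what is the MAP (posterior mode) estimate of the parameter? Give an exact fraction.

obs 1: x=6 → posterior Gamma(13, 5/2)
obs 2: x=4 → posterior Gamma(17, 7/2)
obs 3: x=5 → posterior Gamma(22, 9/2)
obs 4: x=5 → posterior Gamma(27, 11/2)
obs 5: x=1 → posterior Gamma(28, 13/2)
obs 6: x=4 → posterior Gamma(32, 15/2)
obs 7: x=6 → posterior Gamma(38, 17/2)
obs 8: x=3 → posterior Gamma(41, 19/2)
obs 9: x=4 → posterior Gamma(45, 21/2)
obs 10: x=4 → posterior Gamma(49, 23/2)
obs 11: x=4 → posterior Gamma(53, 25/2)
obs 12: x=5 → posterior Gamma(58, 27/2)
obs 13: x=6 → posterior Gamma(64, 29/2)
obs 14: x=4 → posterior Gamma(68, 31/2)

134/31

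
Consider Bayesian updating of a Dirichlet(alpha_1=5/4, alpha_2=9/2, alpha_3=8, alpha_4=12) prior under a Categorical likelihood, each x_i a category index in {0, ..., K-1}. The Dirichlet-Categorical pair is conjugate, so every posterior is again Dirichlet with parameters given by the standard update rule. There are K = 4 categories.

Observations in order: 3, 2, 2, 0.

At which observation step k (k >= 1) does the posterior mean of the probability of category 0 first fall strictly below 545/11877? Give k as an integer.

obs 1: x=3 → posterior Dirichlet(5/4, 9/2, 8, 13)
obs 2: x=2 → posterior Dirichlet(5/4, 9/2, 9, 13)
obs 3: x=2 → posterior Dirichlet(5/4, 9/2, 10, 13)
obs 4: x=0 → posterior Dirichlet(9/4, 9/2, 10, 13)

k = 2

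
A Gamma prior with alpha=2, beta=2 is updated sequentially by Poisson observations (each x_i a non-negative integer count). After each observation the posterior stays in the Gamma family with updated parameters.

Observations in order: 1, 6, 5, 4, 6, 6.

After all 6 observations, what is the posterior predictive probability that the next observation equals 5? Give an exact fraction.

114821414523797591257443570024448/834385168331080533771857328695283

obs 1: x=1 → posterior Gamma(3, 3)
obs 2: x=6 → posterior Gamma(9, 4)
obs 3: x=5 → posterior Gamma(14, 5)
obs 4: x=4 → posterior Gamma(18, 6)
obs 5: x=6 → posterior Gamma(24, 7)
obs 6: x=6 → posterior Gamma(30, 8)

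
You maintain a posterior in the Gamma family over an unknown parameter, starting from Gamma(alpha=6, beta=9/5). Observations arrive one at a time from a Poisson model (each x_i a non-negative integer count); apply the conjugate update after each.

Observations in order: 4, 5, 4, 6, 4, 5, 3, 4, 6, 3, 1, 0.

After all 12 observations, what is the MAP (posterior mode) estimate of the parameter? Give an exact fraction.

250/69

obs 1: x=4 → posterior Gamma(10, 14/5)
obs 2: x=5 → posterior Gamma(15, 19/5)
obs 3: x=4 → posterior Gamma(19, 24/5)
obs 4: x=6 → posterior Gamma(25, 29/5)
obs 5: x=4 → posterior Gamma(29, 34/5)
obs 6: x=5 → posterior Gamma(34, 39/5)
obs 7: x=3 → posterior Gamma(37, 44/5)
obs 8: x=4 → posterior Gamma(41, 49/5)
obs 9: x=6 → posterior Gamma(47, 54/5)
obs 10: x=3 → posterior Gamma(50, 59/5)
obs 11: x=1 → posterior Gamma(51, 64/5)
obs 12: x=0 → posterior Gamma(51, 69/5)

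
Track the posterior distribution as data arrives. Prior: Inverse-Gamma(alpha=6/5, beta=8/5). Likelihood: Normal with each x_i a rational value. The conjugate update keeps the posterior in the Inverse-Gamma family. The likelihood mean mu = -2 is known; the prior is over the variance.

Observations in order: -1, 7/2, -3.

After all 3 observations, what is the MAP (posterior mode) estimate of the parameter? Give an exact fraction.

obs 1: x=-1 → posterior Inverse-Gamma(17/10, 21/10)
obs 2: x=7/2 → posterior Inverse-Gamma(11/5, 689/40)
obs 3: x=-3 → posterior Inverse-Gamma(27/10, 709/40)

709/148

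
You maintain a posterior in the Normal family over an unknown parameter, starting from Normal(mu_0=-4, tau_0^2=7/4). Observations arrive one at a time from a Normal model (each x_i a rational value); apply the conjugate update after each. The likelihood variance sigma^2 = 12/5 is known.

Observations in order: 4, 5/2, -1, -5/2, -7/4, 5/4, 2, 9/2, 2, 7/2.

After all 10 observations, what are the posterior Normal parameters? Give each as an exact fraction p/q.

obs 1: x=4 → posterior Normal(-52/83, 84/83)
obs 2: x=5/2 → posterior Normal(71/236, 42/59)
obs 3: x=-1 → posterior Normal(1/306, 28/51)
obs 4: x=-5/2 → posterior Normal(-87/188, 21/47)
obs 5: x=-7/4 → posterior Normal(-593/892, 84/223)
obs 6: x=5/4 → posterior Normal(-209/516, 14/43)
obs 7: x=2 → posterior Normal(-69/586, 84/293)
obs 8: x=9/2 → posterior Normal(3/8, 21/82)
obs 9: x=2 → posterior Normal(193/363, 28/121)
obs 10: x=7/2 → posterior Normal(631/796, 42/199)

mu_0=631/796, tau_0^2=42/199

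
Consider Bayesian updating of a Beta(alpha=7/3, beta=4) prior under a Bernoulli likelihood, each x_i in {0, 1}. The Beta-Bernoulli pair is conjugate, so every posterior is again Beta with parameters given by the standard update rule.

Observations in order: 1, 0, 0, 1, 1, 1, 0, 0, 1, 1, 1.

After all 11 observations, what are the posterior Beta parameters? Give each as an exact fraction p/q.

alpha=28/3, beta=8

obs 1: x=1 → posterior Beta(10/3, 4)
obs 2: x=0 → posterior Beta(10/3, 5)
obs 3: x=0 → posterior Beta(10/3, 6)
obs 4: x=1 → posterior Beta(13/3, 6)
obs 5: x=1 → posterior Beta(16/3, 6)
obs 6: x=1 → posterior Beta(19/3, 6)
obs 7: x=0 → posterior Beta(19/3, 7)
obs 8: x=0 → posterior Beta(19/3, 8)
obs 9: x=1 → posterior Beta(22/3, 8)
obs 10: x=1 → posterior Beta(25/3, 8)
obs 11: x=1 → posterior Beta(28/3, 8)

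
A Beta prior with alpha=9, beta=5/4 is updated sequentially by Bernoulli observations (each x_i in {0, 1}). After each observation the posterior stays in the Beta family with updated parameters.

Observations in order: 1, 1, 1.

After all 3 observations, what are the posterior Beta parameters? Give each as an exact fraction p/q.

alpha=12, beta=5/4

obs 1: x=1 → posterior Beta(10, 5/4)
obs 2: x=1 → posterior Beta(11, 5/4)
obs 3: x=1 → posterior Beta(12, 5/4)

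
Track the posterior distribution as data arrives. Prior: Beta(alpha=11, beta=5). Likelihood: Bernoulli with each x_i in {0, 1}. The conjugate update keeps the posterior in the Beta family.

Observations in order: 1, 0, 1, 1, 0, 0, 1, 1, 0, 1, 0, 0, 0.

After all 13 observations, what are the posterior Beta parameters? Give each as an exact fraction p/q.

alpha=17, beta=12

obs 1: x=1 → posterior Beta(12, 5)
obs 2: x=0 → posterior Beta(12, 6)
obs 3: x=1 → posterior Beta(13, 6)
obs 4: x=1 → posterior Beta(14, 6)
obs 5: x=0 → posterior Beta(14, 7)
obs 6: x=0 → posterior Beta(14, 8)
obs 7: x=1 → posterior Beta(15, 8)
obs 8: x=1 → posterior Beta(16, 8)
obs 9: x=0 → posterior Beta(16, 9)
obs 10: x=1 → posterior Beta(17, 9)
obs 11: x=0 → posterior Beta(17, 10)
obs 12: x=0 → posterior Beta(17, 11)
obs 13: x=0 → posterior Beta(17, 12)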